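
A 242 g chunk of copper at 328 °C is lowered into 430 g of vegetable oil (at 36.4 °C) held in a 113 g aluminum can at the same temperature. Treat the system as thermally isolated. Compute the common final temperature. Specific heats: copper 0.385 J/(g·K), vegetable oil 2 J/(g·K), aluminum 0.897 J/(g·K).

T_f ≈ 62.2 °C

T_f = Σ m_i c_i T_i / Σ m_i c_i:
T_f = (93.17×328 + 860×36.4 + 101.36×36.4) / (93.17 + 860 + 101.36)
    = 65553 / 1054.5 ≈ 62.16 °C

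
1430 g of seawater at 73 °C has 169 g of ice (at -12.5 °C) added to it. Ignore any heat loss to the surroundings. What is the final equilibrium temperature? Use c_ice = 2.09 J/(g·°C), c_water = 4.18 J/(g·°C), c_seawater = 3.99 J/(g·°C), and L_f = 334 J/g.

Net heat exchanged in the isolated system is zero:
warm ice to 0 °C: 169×2.09×(0 − (-12.5)) = 4415.1; melt ice: 169×334 = 56446; warm the meltwater: 706.42 T; seawater: 5705.7(T − 73)
6412.1 T = 416516 − 60861 = 355655
T ≈ 55.47 °C (positive, so assuming full melt was valid).

T_f ≈ 55.5 °C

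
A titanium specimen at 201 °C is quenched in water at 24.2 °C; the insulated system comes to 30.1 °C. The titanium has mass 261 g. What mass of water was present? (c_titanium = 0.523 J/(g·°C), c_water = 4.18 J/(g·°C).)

m ≈ 946 g

Taking heat into each body as positive, Σ m c ΔT = 0:
261×0.523×(30.1 − 201) + m×4.18×(30.1 − 24.2) = 0
24.66 m = 23328
m = 23328/24.66 ≈ 945.9 g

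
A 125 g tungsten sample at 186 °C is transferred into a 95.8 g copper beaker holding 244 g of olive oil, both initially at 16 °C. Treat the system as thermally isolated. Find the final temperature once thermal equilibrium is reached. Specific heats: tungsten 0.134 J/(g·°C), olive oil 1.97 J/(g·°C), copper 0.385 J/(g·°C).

Heat gained plus heat lost sum to zero:
125*0.134*(T − 186) + 244*1.97*(T − 16) + 95.8*0.385*(T − 16) = 0
534.31 T = 11397
T ≈ 21.33 °C

T_f ≈ 21.3 °C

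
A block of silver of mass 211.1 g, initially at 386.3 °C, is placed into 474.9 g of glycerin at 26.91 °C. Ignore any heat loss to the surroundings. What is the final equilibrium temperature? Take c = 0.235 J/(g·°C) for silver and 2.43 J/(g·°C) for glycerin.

Conservation of energy gives ΣQ = 0:
211.1*0.235*(T − 386.3) + 474.9*2.43*(T − 26.91) = 0
49.61(T − 386.3) + 1154(T − 26.91) = 0
(49.61 + 1154) T = 49.61*386.3 + 1154*26.91
T = 50218 / 1203.6 = 41.7 °C

T_f ≈ 41.7 °C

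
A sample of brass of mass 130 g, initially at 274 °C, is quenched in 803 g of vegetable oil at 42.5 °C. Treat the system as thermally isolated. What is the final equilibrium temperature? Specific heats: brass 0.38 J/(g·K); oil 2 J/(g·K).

T_f ≈ 49.4 °C

Taking heat into each body as positive, Σ m c ΔT = 0:
130*0.38*(T − 274) + 803*2*(T − 42.5) = 0
49.4(T − 274) + 1606(T − 42.5) = 0
1655.4 T = 81791
T ≈ 49.41 °C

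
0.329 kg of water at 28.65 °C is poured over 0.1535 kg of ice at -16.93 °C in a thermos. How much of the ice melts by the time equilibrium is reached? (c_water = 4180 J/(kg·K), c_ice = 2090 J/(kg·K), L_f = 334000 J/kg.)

m_melted ≈ 0.102 kg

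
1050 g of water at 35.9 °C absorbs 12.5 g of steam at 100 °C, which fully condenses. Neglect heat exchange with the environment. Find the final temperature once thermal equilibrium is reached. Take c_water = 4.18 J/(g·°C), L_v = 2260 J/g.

T_f ≈ 43.0 °C

Energy conservation, ΣQ = 0:
condense steam: −12.5×2260 = −28250
  condensate cools 100→T: 12.5×4.18×(T − 100) = 52.25(T − 100)
  water warms: 1050×4.18×(T − 35.9) = 4389(T − 35.9)
4441.2 T = 28250 + 5225 + 157565 = 191040
T ≈ 43.01 °C — below 100 °C, confirming all the steam condensed.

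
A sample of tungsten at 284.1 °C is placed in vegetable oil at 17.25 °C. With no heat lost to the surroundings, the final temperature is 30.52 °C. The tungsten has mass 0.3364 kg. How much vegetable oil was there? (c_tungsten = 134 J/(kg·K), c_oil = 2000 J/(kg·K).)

|Q_tungsten| = |Q_oil|:
0.3364×134×(284.1 − 30.52) = m×2000×(30.52 − 17.25)
26540 m = 11431  ⇒  m ≈ 0.4307 kg

m ≈ 0.431 kg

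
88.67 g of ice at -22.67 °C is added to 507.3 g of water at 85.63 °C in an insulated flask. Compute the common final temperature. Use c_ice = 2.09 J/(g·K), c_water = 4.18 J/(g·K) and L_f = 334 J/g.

T_f ≈ 59.3 °C

Conservation of energy gives ΣQ = 0:
ice -22.67→0 °C: 88.67·2.09·22.67 = 4201.2; latent heat to melt: 88.67·334 = 29616; warm the meltwater: 370.64 T; water cools: 507.3·4.18·(T − 85.63) = 2120.5(T − 85.63)
2491.2 T = 181580 − 33817 = 147763
T ≈ 59.31 °C (positive, so assuming full melt was valid).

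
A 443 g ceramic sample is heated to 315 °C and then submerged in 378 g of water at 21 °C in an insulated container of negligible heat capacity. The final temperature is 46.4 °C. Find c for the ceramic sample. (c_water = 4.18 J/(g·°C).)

c ≈ 0.337 J/(g·°C)

m_s c (T_s − T_f) = m_water c_water (T_f − T_0):
443·c·(315 − 46.4) = 378·4.18·(46.4 − 21)
118990 c = 40133  ⇒  c ≈ 0.3373 J/(g·°C)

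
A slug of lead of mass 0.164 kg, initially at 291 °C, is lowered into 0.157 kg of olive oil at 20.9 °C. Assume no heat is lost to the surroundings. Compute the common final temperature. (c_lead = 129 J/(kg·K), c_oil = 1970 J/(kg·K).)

T_f ≈ 38.2 °C

Net heat exchanged in the isolated system is zero:
0.164×129×(T − 291) + 0.157×1970×(T − 20.9) = 0
21.16(T − 291) + 309.29(T − 20.9) = 0
330.45 T = 12621
T = 12621/330.45 ≈ 38.19 °C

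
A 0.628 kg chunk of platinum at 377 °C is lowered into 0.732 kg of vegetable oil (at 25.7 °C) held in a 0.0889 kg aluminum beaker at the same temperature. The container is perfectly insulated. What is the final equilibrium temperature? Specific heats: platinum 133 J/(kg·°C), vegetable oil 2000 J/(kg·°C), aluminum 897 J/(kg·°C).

T_f ≈ 43.7 °C

Taking heat into each body as positive, Σ m c ΔT = 0:
0.628*133*(T − 377) + 0.732*2000*(T − 25.7) + 0.0889*897*(T − 25.7) = 0
83.52(T − 377) + 1464(T − 25.7) + 79.74(T − 25.7) = 0
(83.52 + 1464 + 79.74) T = 83.52*377 + 1464*25.7 + 79.74*25.7
T ≈ 43.73 °C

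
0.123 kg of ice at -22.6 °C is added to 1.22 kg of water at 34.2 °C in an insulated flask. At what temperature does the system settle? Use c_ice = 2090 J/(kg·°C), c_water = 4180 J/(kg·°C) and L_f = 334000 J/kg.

Let T be the final temperature. ΣQ_i = 0:
warm ice to 0 °C: 0.123·2090·(0 − (-22.6)) = 5809.8
  melt ice: 0.123·334000 = 41082
  meltwater 0→T: 0.123·4180·T = 514.14 T
  water: 5099.6(T − 34.2)
5613.7 T = 174406 − 46892 = 127515
T ≈ 22.71 °C — above 0 °C, consistent with complete melting.

T_f ≈ 22.7 °C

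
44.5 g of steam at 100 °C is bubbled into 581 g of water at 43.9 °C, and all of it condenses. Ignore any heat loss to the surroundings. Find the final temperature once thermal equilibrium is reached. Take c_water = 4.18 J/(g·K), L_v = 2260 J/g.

T_f ≈ 86.4 °C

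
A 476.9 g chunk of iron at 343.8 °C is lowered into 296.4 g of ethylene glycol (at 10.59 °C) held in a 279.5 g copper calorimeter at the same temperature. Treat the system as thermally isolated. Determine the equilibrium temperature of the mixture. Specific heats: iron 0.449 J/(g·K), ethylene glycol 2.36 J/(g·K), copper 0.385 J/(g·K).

T_f is the heat-capacity-weighted average of the initial temperatures:
T_f = (214.13·343.8 + 699.5·10.59 + 107.61·10.59) / (214.13 + 699.5 + 107.61)
    = 82165 / 1021.2 ≈ 80.46 °C

T_f ≈ 80.5 °C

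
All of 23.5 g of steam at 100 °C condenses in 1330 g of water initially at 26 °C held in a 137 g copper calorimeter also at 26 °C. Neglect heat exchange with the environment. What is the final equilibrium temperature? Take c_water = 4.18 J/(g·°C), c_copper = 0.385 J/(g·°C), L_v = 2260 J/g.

Sum of m c ΔT and latent-heat terms is zero:
condense steam: −23.5·2260 = −53110
  condensed water 100 °C→T: 98.23(T − 100)
  original water: 5559.4(T − 26)
  cup: 52.75(T − 26)
5710.4 T = 53110 + 9823 + 145916 = 208849
T ≈ 36.57 °C — below 100 °C, confirming all the steam condensed.

T_f ≈ 36.6 °C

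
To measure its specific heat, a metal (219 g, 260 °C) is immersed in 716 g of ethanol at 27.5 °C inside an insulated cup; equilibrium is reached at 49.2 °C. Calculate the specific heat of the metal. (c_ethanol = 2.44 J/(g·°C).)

c ≈ 0.821 J/(g·°C)

m_s c (T_s − T_f) = m_ethanol c_ethanol (T_f − T_0):
219×c×(260 − 49.2) = 716×2.44×(49.2 − 27.5)
46165 c = 37911  ⇒  c ≈ 0.8212 J/(g·°C)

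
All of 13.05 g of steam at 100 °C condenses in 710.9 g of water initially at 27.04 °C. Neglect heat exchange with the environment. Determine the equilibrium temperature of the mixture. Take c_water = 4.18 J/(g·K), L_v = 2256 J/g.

T_f ≈ 38.1 °C

Heat gained plus heat lost sum to zero:
steam→water at 100 °C releases m L_v = 13.05·2256 = 29441; condensed water 100 °C→T: 54.55(T − 100); water warms: 710.9·4.18·(T − 27.04) = 2971.6(T − 27.04)
3026.1 T = 29441 + 5454.9 + 80351 = 115247
T ≈ 38.08 °C — below 100 °C, confirming all the steam condensed.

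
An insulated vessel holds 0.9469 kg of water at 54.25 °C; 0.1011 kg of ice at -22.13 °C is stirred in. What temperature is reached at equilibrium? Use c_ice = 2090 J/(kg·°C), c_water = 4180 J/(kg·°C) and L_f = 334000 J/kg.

T_f ≈ 40.2 °C

Energy conservation, ΣQ = 0:
warm ice to 0 °C: 0.1011×2090×(0 − (-22.13)) = 4676
  latent heat to melt: 0.1011×334000 = 33767
  warm the meltwater: 422.6 T
  water cools: 0.9469×4180×(T − 54.25) = 3958(T − 54.25)
4380.6 T = 214724 − 38443 = 176280
T ≈ 40.24 °C (positive, so assuming full melt was valid).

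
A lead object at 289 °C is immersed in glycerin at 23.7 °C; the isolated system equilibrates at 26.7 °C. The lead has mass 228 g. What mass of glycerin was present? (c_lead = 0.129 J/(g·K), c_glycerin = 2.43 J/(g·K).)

m ≈ 1060 g

Heat lost by the lead = heat gained by the glycerin:
228×0.129×(289 − 26.7) = m×2.43×(26.7 − 23.7)
7.29 m = 7714.8  ⇒  m ≈ 1058 g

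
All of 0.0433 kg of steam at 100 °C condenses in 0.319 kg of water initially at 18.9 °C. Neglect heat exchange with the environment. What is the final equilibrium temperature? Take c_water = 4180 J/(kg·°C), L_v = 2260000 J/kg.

T_f ≈ 93.2 °C

Setting the total heat transfer to zero:
condense steam: −0.0433·2260000 = −97858; condensate cools 100→T: 0.0433·4180·(T − 100) = 180.99(T − 100); water warms: 0.319·4180·(T − 18.9) = 1333.4(T − 18.9)
1514.4 T = 97858 + 18099 + 25202 = 141159
T ≈ 93.21 °C (< 100 °C, so full condensation is consistent).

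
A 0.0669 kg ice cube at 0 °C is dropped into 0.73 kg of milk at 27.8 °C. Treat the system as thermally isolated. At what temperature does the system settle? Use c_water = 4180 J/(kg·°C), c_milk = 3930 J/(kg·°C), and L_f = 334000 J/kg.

T_f ≈ 18.2 °C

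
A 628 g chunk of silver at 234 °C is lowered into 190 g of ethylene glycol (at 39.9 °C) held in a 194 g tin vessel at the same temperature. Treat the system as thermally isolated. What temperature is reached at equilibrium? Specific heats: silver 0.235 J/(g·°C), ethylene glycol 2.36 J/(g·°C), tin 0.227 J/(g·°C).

T_f ≈ 84.7 °C

T_f = Σ m_i c_i T_i / Σ m_i c_i:
T_f = (147.58*234 + 448.4*39.9 + 44.04*39.9) / (147.58 + 448.4 + 44.04)
    = 54182 / 640.02 ≈ 84.66 °C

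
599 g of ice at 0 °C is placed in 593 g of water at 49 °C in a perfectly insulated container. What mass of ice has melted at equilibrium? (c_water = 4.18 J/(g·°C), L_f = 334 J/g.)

m_melted ≈ 364 g

Water can give up m c ΔT = 593·4.18·49 = 121458 J before reaching 0 °C.
Fully melting the ice requires m_ice L_f = 599·334 = 200066 J.
Since 121458 < 200066 J, not all the ice melts; equilibrium is at 0 °C.
m_melted·334 = 121458  ⇒  m_melted ≈ 363.6 g.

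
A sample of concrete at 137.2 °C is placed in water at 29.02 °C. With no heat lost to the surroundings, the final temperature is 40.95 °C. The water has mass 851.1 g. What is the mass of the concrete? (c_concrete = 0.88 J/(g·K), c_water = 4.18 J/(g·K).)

m ≈ 501 g

Heat gained plus heat lost sum to zero:
m×0.88×(40.95 − 137.2) + 851.1×4.18×(40.95 − 29.02) = 0
-84.7 m = -42442
m = -42442/-84.7 ≈ 501.1 g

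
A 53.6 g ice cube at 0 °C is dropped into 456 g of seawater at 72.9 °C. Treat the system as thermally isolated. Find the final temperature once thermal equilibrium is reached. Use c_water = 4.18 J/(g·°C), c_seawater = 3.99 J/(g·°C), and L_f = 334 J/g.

T_f ≈ 56.1 °C

Energy conservation, ΣQ = 0:
latent heat to melt: 53.6·334 = 17902; warm the meltwater: 224.05 T; seawater cools: 456·3.99·(T − 72.9) = 1819.4(T − 72.9)
2043.5 T = 132637 − 17902 = 114735
T ≈ 56.15 °C. Since T > 0 °C, the all-ice-melts assumption holds.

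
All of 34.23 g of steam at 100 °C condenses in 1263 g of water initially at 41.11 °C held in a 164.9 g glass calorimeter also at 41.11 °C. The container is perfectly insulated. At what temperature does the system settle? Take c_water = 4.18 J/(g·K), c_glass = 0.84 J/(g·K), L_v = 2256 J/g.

T_f ≈ 56.5 °C

Energy conservation, ΣQ = 0:
steam→water at 100 °C releases m L_v = 34.23·2256 = 77223; condensed water 100 °C→T: 143.08(T − 100); water warms: 1263·4.18·(T − 41.11) = 5279.3(T − 41.11); cup: 138.52(T − 41.11)
5560.9 T = 77223 + 14308 + 222728 = 314259
T ≈ 56.51 °C, under the boiling point, so the assumption holds.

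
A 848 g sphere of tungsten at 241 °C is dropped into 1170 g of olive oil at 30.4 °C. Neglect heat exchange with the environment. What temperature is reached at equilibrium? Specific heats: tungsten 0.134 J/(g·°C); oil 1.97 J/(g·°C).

T_f is the heat-capacity-weighted average of the initial temperatures:
T_f = (113.63·241 + 2304.9·30.4) / (113.63 + 2304.9)
    = 97454 / 2418.5 ≈ 40.29 °C

T_f ≈ 40.3 °C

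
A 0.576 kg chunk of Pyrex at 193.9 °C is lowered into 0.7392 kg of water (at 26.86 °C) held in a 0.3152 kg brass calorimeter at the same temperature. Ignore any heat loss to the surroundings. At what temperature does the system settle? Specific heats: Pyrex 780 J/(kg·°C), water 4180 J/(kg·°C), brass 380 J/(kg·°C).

T_f ≈ 47.4 °C

T_f = Σ m_i c_i T_i / Σ m_i c_i:
T_f = (449.28·193.9 + 3089.9·26.86 + 119.78·26.86) / (449.28 + 3089.9 + 119.78)
    = 173326 / 3658.9 ≈ 47.37 °C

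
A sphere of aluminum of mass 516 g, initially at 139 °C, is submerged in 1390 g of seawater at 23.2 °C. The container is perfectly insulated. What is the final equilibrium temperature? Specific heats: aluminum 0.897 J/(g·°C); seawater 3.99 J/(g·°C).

Let T be the final temperature. ΣQ_i = 0:
516·0.897·(T − 139) + 1390·3.99·(T − 23.2) = 0
6009 T = 193006
T = 193006/6009 ≈ 32.12 °C

T_f ≈ 32.1 °C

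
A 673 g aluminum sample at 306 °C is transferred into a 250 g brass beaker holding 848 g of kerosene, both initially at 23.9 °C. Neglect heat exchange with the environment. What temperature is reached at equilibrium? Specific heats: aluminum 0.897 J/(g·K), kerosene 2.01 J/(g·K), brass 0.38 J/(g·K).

T_f ≈ 94.8 °C

Let T be the final temperature. ΣQ_i = 0:
673×0.897×(T − 306) + 848×2.01×(T − 23.9) + 250×0.38×(T − 23.9) = 0
2403.2 T = 227734
T ≈ 94.76 °C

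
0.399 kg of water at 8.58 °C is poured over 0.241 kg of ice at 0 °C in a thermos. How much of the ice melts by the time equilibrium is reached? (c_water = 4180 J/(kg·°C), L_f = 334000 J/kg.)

Cooling the water to 0 °C releases 0.399×4180×8.58 = 14310 J.
To melt every bit of ice: 0.241×334000 = 80494 J.
That's not enough to melt it all — equilibrium is at 0 °C with ice remaining.
m_melt = 14310 / L_f = 0.04284 kg.

m_melted ≈ 0.0428 kg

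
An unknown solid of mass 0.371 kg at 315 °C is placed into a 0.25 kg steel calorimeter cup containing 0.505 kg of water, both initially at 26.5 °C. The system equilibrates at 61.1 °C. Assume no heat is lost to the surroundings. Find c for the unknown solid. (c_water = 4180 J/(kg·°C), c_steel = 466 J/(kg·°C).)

Heat gained plus heat lost sum to zero:
0.371×c×(61.1 − 315) + 0.505×4180×(61.1 − 26.5) + 0.25×466×(61.1 − 26.5) = 0
-94.2 c = -77068
c = -77068/-94.2 ≈ 818.2 J/(kg·°C)

c ≈ 818 J/(kg·°C)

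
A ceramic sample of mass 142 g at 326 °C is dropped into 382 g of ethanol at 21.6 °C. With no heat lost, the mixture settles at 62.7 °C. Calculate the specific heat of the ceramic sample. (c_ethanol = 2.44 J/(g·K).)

m_s c (T_s − T_f) = m_ethanol c_ethanol (T_f − T_0):
142×c×(326 − 62.7) = 382×2.44×(62.7 − 21.6)
37389 c = 38308  ⇒  c ≈ 1.025 J/(g·K)

c ≈ 1.02 J/(g·K)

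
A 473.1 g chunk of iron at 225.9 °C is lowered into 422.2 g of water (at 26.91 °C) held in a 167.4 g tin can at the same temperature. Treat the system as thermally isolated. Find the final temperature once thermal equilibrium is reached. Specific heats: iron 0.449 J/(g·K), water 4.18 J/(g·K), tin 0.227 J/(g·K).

T_f ≈ 47.9 °C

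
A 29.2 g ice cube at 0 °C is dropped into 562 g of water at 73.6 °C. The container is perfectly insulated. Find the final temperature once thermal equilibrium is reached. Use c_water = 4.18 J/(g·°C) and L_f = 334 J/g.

T_f ≈ 66.0 °C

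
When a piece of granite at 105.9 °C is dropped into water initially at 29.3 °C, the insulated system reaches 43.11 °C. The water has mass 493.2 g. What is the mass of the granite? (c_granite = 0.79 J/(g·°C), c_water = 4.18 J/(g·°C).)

m ≈ 574 g

Conservation of energy gives ΣQ = 0:
m×0.79×(43.11 − 105.9) + 493.2×4.18×(43.11 − 29.3) = 0
-49.6 m = -28470
m = -28470/-49.6 ≈ 574 g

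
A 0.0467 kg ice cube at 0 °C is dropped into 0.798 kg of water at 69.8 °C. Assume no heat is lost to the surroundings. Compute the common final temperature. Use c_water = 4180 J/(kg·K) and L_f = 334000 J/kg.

T_f ≈ 61.5 °C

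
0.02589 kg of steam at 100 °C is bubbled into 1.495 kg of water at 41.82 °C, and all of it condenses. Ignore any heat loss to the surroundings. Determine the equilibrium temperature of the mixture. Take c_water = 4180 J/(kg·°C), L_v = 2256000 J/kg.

T_f ≈ 52.0 °C

Sum of m c ΔT and latent-heat terms is zero:
latent heat released on condensation: 0.02589·2256000 = 58408
  condensed water 100 °C→T: 108.22(T − 100)
  original water: 6249.1(T − 41.82)
6357.3 T = 58408 + 10822 + 261337 = 330567
T ≈ 52.00 °C — below 100 °C, confirming all the steam condensed.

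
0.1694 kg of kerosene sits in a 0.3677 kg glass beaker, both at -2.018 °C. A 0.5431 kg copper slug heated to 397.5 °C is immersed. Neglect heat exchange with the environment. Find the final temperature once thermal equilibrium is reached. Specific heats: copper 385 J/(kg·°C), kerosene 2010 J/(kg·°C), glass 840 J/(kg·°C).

T_f ≈ 95.3 °C

Net heat exchanged in the isolated system is zero:
0.5431×385×(T − 397.5) + 0.1694×2010×(T − (-2.018)) + 0.3677×840×(T − (-2.018)) = 0
209.09(T − 397.5) + 340.49(T − (-2.018)) + 308.87(T − (-2.018)) = 0
(209.09 + 340.49 + 308.87) T = 209.09×397.5 + 340.49×(-2.018) + 308.87×(-2.018)
T ≈ 95.29 °C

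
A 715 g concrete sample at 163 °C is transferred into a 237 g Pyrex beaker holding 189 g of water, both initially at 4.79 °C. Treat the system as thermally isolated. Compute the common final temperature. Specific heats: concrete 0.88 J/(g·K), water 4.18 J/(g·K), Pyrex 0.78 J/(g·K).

T_f is the heat-capacity-weighted average of the initial temperatures:
T_f = (629.2·163 + 790.02·4.79 + 184.86·4.79) / (629.2 + 790.02 + 184.86)
    = 107229 / 1604.1 ≈ 66.85 °C

T_f ≈ 66.8 °C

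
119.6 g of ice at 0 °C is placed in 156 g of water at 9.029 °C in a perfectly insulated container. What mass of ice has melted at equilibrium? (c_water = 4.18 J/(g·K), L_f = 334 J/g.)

m_melted ≈ 17.6 g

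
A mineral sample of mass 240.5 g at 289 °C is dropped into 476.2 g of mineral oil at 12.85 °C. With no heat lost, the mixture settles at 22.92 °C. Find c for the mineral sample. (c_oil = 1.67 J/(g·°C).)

c ≈ 0.125 J/(g·°C)

m_s c (T_s − T_f) = m_oil c_oil (T_f − T_0):
240.5·c·(289 − 22.92) = 476.2·1.67·(22.92 − 12.85)
63992 c = 8008.2  ⇒  c ≈ 0.1251 J/(g·°C)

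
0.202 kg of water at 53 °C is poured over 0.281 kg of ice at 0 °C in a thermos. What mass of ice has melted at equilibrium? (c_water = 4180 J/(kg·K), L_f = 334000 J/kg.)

m_melted ≈ 0.134 kg

Water can give up m c ΔT = 0.202×4180×53 = 44751 J before reaching 0 °C.
Melting all 0.281 kg of ice would need 0.281×334000 = 93854 J.
44751 J < 93854 J, so only part of the ice melts and the system sits at 0 °C.
Mass melted = 44751/334000 ≈ 0.134 kg.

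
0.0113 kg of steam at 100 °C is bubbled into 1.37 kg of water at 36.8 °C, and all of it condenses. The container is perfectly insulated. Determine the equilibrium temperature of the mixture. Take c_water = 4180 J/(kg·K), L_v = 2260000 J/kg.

Heat gained plus heat lost sum to zero:
latent heat released on condensation: 0.0113×2260000 = 25538; condensate cools 100→T: 0.0113×4180×(T − 100) = 47.23(T − 100); water warms: 1.37×4180×(T − 36.8) = 5726.6(T − 36.8)
5773.8 T = 25538 + 4723.4 + 210739 = 241000
T ≈ 41.74 °C (< 100 °C, so full condensation is consistent).

T_f ≈ 41.7 °C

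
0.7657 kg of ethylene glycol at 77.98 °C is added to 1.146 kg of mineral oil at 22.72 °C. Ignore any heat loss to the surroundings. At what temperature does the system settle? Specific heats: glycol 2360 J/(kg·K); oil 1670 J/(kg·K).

T_f ≈ 49.6 °C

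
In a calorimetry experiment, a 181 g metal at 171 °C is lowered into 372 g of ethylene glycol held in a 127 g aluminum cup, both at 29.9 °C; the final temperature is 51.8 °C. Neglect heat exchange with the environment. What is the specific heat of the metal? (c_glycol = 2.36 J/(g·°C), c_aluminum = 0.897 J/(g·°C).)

Let T be the final temperature. ΣQ_i = 0:
181·c·(51.8 − 171) + 372·2.36·(51.8 − 29.9) + 127·0.897·(51.8 − 29.9) = 0
-21575 c = -21721
c = -21721/-21575 ≈ 1.007 J/(g·°C)

c ≈ 1.01 J/(g·°C)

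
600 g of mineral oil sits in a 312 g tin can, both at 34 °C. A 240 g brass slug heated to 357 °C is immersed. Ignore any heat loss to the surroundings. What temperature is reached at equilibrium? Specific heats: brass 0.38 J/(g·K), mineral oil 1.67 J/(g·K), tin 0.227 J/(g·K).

T_f ≈ 59.3 °C

Net heat exchanged in the isolated system is zero:
240*0.38*(T − 357) + 600*1.67*(T − 34) + 312*0.227*(T − 34) = 0
(91.2 + 1002 + 70.82) T = 91.2*357 + 1002*34 + 70.82*34
T = 69034/1164 ≈ 59.31 °C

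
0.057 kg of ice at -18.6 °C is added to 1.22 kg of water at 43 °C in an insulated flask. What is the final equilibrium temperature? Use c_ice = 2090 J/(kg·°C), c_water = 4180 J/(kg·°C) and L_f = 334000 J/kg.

T_f ≈ 37.1 °C

Energy conservation, ΣQ = 0:
ice -18.6→0 °C: 0.057×2090×18.6 = 2215.8
  melt ice: 0.057×334000 = 19038
  meltwater 0→T: 0.057×4180×T = 238.26 T
  water: 5099.6(T − 43)
5337.9 T = 219283 − 21254 = 198029
T ≈ 37.10 °C (positive, so assuming full melt was valid).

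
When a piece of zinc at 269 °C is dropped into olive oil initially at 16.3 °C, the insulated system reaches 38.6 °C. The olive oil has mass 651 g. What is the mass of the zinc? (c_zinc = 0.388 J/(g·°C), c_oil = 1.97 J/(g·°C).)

m ≈ 320 g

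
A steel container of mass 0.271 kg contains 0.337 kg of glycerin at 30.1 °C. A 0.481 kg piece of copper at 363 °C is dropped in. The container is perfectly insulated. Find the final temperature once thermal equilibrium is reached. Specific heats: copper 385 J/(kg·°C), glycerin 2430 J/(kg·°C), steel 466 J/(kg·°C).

T_f ≈ 84.6 °C

With ΣQ=0 the equilibrium temperature is the m·c-weighted mean:
T_f = (185.19×363 + 818.91×30.1 + 126.29×30.1) / (185.19 + 818.91 + 126.29)
    = 95673 / 1130.4 ≈ 84.64 °C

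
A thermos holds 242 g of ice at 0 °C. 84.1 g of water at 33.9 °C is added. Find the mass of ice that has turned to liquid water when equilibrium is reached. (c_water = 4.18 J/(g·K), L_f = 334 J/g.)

m_melted ≈ 35.7 g

Water can give up m c ΔT = 84.1·4.18·33.9 = 11917 J before reaching 0 °C.
Fully melting the ice requires m_ice L_f = 242·334 = 80828 J.
That's not enough to melt it all — equilibrium is at 0 °C with ice remaining.
m_melted·334 = 11917  ⇒  m_melted ≈ 35.68 g.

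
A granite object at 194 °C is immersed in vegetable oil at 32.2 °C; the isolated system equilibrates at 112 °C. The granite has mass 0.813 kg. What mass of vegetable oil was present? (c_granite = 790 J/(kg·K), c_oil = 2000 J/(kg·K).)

Energy conservation, ΣQ = 0:
0.813×790×(112 − 194) + m×2000×(112 − 32.2) = 0
159600 m = 52666
m = 52666/159600 ≈ 0.33 kg

m ≈ 0.33 kg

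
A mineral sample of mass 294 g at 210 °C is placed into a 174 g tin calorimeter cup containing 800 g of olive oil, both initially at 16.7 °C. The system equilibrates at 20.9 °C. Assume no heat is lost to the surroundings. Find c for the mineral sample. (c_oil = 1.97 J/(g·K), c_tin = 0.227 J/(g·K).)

Taking heat into each body as positive, Σ m c ΔT = 0:
294×c×(20.9 − 210) + 800×1.97×(20.9 − 16.7) + 174×0.227×(20.9 − 16.7) = 0
-55595 c = -6785.1
c = -6785.1/-55595 ≈ 0.122 J/(g·K)

c ≈ 0.122 J/(g·K)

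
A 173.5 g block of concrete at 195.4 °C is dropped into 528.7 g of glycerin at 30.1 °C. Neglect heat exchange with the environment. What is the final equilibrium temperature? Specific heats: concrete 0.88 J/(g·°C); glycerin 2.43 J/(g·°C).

Heat lost by the concrete equals heat gained by the glycerin:
173.5×0.88×(195.4 − T) = 528.7×2.43×(T − 30.1)
152.68(195.4 − T) = 1284.7(T − 30.1)
1437.4 T = 68504  ⇒  T ≈ 47.66 °C

T_f ≈ 47.7 °C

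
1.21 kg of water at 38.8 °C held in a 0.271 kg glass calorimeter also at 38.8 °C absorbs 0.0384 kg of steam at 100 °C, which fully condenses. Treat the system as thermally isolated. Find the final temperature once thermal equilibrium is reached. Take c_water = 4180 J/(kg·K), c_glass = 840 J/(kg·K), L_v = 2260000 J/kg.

T_f ≈ 56.5 °C

Taking heat into each body as positive, Σ m c ΔT = 0:
steam→water at 100 °C releases m L_v = 0.0384·2260000 = 86784
  condensed water 100 °C→T: 160.51(T − 100)
  water warms: 1.21·4180·(T − 38.8) = 5057.8(T − 38.8)
  glass cup: 0.271·840·(T − 38.8) = 227.64(T − 38.8)
5446 T = 86784 + 16051 + 205075 = 307910
T ≈ 56.54 °C, under the boiling point, so the assumption holds.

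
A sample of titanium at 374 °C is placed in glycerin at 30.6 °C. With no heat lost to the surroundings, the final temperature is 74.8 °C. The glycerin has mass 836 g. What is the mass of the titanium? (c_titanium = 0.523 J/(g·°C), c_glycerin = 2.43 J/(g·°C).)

Energy conservation, ΣQ = 0:
m×0.523×(74.8 − 374) + 836×2.43×(74.8 − 30.6) = 0
-156.48 m = -89791
m = -89791/-156.48 ≈ 573.8 g

m ≈ 574 g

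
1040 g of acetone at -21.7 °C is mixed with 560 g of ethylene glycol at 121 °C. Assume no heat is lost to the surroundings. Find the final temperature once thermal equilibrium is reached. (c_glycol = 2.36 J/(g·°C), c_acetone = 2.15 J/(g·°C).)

T_f ≈ 31.3 °C

Setting the total heat transfer to zero:
560×2.36×(T − 121) + 1040×2.15×(T − (-21.7)) = 0
3557.6 T = 111392
T ≈ 31.31 °C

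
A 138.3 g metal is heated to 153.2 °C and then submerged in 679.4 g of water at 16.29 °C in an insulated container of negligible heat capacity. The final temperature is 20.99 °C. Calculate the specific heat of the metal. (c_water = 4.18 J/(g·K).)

c ≈ 0.73 J/(g·K)

m_s c (T_s − T_f) = m_water c_water (T_f − T_0):
138.3×c×(153.2 − 20.99) = 679.4×4.18×(20.99 − 16.29)
18285 c = 13347  ⇒  c ≈ 0.73 J/(g·K)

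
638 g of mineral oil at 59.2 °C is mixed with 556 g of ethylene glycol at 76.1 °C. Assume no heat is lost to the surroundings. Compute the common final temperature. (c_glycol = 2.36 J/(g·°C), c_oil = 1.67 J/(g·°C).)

T_f ≈ 68.5 °C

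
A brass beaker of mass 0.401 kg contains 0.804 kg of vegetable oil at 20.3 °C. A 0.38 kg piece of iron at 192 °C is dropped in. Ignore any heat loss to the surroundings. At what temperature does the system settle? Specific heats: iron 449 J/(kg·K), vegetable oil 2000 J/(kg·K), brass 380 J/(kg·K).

T_f ≈ 35.5 °C

Let T be the final temperature. ΣQ_i = 0:
0.38×449×(T − 192) + 0.804×2000×(T − 20.3) + 0.401×380×(T − 20.3) = 0
170.62(T − 192) + 1608(T − 20.3) + 152.38(T − 20.3) = 0
1931 T = 68495
T = 68495/1931 ≈ 35.47 °C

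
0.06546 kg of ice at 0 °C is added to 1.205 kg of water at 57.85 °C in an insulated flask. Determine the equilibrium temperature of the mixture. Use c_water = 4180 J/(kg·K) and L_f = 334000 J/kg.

T_f ≈ 50.8 °C

Heat gained plus heat lost sum to zero:
melt ice: 0.06546×334000 = 21864
  meltwater 0→T: 0.06546×4180×T = 273.62 T
  water: 5036.9(T − 57.85)
5310.5 T = 291385 − 21864 = 269521
T ≈ 50.75 °C. Since T > 0 °C, the all-ice-melts assumption holds.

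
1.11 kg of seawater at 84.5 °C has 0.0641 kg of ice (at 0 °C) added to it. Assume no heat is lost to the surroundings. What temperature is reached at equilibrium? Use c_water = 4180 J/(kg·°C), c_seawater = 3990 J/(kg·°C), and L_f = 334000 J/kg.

T_f ≈ 75.1 °C

Energy balance with sensible and latent terms:
latent heat to melt: 0.0641·334000 = 21409; meltwater 0→T: 0.0641·4180·T = 267.94 T; seawater: 4428.9(T − 84.5)
4696.8 T = 374242 − 21409 = 352833
T ≈ 75.12 °C (positive, so assuming full melt was valid).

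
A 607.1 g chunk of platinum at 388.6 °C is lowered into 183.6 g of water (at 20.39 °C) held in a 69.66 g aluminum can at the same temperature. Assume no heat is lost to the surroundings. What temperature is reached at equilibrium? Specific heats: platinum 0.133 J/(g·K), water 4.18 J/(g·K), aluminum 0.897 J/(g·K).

T_f ≈ 53.0 °C

Net heat exchanged in the isolated system is zero:
607.1·0.133·(T − 388.6) + 183.6·4.18·(T − 20.39) + 69.66·0.897·(T − 20.39) = 0
910.68 T = 48300
T = 48300/910.68 ≈ 53.04 °C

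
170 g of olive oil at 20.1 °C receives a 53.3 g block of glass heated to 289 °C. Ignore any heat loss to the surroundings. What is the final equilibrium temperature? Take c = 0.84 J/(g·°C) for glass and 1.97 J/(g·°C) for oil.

Heat gained plus heat lost sum to zero:
53.3×0.84×(T − 289) + 170×1.97×(T − 20.1) = 0
44.77(T − 289) + 334.9(T − 20.1) = 0
(44.77 + 334.9) T = 44.77×289 + 334.9×20.1
T = 19671/379.67 ≈ 51.81 °C

T_f ≈ 51.8 °C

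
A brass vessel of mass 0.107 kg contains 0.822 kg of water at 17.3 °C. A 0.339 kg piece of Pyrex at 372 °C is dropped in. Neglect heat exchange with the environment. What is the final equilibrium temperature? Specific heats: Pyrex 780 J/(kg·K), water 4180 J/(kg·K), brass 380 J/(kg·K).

T_f ≈ 42.4 °C

T_f is the heat-capacity-weighted average of the initial temperatures:
T_f = (264.42·372 + 3436·17.3 + 40.66·17.3) / (264.42 + 3436 + 40.66)
    = 158510 / 3741 ≈ 42.37 °C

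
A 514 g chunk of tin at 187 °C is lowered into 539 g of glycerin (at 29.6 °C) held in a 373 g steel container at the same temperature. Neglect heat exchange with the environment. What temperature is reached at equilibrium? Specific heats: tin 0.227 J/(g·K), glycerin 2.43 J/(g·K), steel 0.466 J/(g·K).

Conservation of energy gives ΣQ = 0:
514×0.227×(T − 187) + 539×2.43×(T − 29.6) + 373×0.466×(T − 29.6) = 0
116.68(T − 187) + 1309.8(T − 29.6) + 173.82(T − 29.6) = 0
(116.68 + 1309.8 + 173.82) T = 116.68×187 + 1309.8×29.6 + 173.82×29.6
T ≈ 41.08 °C

T_f ≈ 41.1 °C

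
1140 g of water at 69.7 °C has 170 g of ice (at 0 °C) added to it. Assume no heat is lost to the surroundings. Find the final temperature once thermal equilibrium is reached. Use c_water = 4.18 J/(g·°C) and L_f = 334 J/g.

T_f ≈ 50.3 °C

Conservation of energy gives ΣQ = 0:
latent heat to melt: 170·334 = 56780
  warm the meltwater: 710.6 T
  water cools: 1140·4.18·(T − 69.7) = 4765.2(T − 69.7)
5475.8 T = 332134 − 56780 = 275354
T ≈ 50.29 °C — above 0 °C, consistent with complete melting.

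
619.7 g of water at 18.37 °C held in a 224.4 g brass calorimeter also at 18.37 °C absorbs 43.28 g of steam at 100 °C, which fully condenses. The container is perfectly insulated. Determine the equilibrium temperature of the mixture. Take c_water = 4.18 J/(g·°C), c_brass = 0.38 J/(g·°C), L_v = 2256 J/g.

T_f ≈ 57.7 °C

Conservation of energy gives ΣQ = 0:
condense steam: −43.28×2256 = −97640
  condensed water 100 °C→T: 180.91(T − 100)
  original water: 2590.3(T − 18.37)
  cup: 85.27(T − 18.37)
2856.5 T = 97640 + 18091 + 49151 = 164882
T ≈ 57.72 °C (< 100 °C, so full condensation is consistent).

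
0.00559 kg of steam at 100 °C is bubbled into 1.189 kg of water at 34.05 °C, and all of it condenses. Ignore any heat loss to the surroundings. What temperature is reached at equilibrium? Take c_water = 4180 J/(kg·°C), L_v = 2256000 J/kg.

Heat gained plus heat lost sum to zero:
condense steam: −0.00559·2256000 = −12611; condensed water 100 °C→T: 23.37(T − 100); water warms: 1.189·4180·(T − 34.05) = 4970(T − 34.05)
4993.4 T = 12611 + 2336.6 + 169229 = 184177
T ≈ 36.88 °C (< 100 °C, so full condensation is consistent).

T_f ≈ 36.9 °C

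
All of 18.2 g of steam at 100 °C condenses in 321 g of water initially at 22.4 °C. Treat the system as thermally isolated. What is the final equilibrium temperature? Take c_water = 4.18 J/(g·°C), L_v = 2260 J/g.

T_f ≈ 55.6 °C

Setting the total heat transfer to zero:
latent heat released on condensation: 18.2×2260 = 41132; condensate cools 100→T: 18.2×4.18×(T − 100) = 76.08(T − 100); water warms: 321×4.18×(T − 22.4) = 1341.8(T − 22.4)
1417.9 T = 41132 + 7607.6 + 30056 = 78795
T ≈ 55.57 °C, under the boiling point, so the assumption holds.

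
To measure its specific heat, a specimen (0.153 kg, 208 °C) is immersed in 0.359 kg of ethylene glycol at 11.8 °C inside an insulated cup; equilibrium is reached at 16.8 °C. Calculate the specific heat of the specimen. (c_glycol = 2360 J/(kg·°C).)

Heat gained plus heat lost sum to zero:
0.153·c·(16.8 − 208) + 0.359·2360·(16.8 − 11.8) = 0
-29.25 c = -4236.2
c = -4236.2/-29.25 ≈ 144.8 J/(kg·°C)

c ≈ 145 J/(kg·°C)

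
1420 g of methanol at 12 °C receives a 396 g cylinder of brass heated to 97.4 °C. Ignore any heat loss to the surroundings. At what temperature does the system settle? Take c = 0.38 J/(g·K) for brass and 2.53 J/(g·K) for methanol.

T_f ≈ 15.4 °C

T_f = Σ m_i c_i T_i / Σ m_i c_i:
T_f = (150.48*97.4 + 3592.6*12) / (150.48 + 3592.6)
    = 57768 / 3743.1 ≈ 15.43 °C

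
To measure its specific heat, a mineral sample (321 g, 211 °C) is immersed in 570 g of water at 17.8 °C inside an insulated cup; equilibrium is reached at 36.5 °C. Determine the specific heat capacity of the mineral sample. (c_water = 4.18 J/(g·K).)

c ≈ 0.795 J/(g·K)

Conservation of energy gives ΣQ = 0:
321×c×(36.5 − 211) + 570×4.18×(36.5 − 17.8) = 0
-56014 c = -44555
c = -44555/-56014 ≈ 0.7954 J/(g·K)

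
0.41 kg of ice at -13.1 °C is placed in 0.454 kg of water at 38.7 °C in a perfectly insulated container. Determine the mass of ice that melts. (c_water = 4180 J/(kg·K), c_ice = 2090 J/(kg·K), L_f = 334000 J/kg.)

m_melted ≈ 0.186 kg

Water can give up m c ΔT = 0.454·4180·38.7 = 73442 J before reaching 0 °C.
Warming the ice to 0 °C takes 0.41·2090·13.1 = 11225 J, leaving 62216 J for melting.
Fully melting the ice requires m_ice L_f = 0.41·334000 = 136940 J.
That's not enough to melt it all — equilibrium is at 0 °C with ice remaining.
Mass melted = 62216/334000 ≈ 0.1863 kg.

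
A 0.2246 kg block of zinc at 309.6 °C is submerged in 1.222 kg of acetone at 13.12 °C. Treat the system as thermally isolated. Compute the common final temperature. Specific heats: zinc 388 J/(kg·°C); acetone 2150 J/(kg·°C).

T_f ≈ 22.6 °C

Conservation of energy gives ΣQ = 0:
0.2246×388×(T − 309.6) + 1.222×2150×(T − 13.12) = 0
87.14(T − 309.6) + 2627.3(T − 13.12) = 0
(87.14 + 2627.3) T = 87.14×309.6 + 2627.3×13.12
T = 61450 / 2714.4 = 22.6 °C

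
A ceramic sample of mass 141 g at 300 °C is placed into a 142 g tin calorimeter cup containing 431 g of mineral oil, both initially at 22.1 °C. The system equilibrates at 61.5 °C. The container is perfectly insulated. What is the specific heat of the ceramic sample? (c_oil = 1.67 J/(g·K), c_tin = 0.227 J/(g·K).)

Let T be the final temperature. ΣQ_i = 0:
141·c·(61.5 − 300) + 431·1.67·(61.5 − 22.1) + 142·0.227·(61.5 − 22.1) = 0
-33628 c = -29629
c = -29629/-33628 ≈ 0.8811 J/(g·K)

c ≈ 0.881 J/(g·K)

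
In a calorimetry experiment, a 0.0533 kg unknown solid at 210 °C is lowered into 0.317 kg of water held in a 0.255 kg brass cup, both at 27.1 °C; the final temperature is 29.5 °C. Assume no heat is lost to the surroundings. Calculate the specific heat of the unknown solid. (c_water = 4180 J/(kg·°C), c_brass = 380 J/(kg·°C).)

Taking heat into each body as positive, Σ m c ΔT = 0:
0.0533×c×(29.5 − 210) + 0.317×4180×(29.5 − 27.1) + 0.255×380×(29.5 − 27.1) = 0
-9.621 c = -3412.7
c = -3412.7/-9.621 ≈ 354.7 J/(kg·°C)

c ≈ 355 J/(kg·°C)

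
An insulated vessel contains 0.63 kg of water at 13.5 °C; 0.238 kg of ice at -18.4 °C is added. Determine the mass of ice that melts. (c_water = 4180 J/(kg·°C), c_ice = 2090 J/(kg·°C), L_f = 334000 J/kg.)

Water can give up m c ΔT = 0.63×4180×13.5 = 35551 J before reaching 0 °C.
Warming the ice to 0 °C takes 0.238×2090×18.4 = 9152.5 J, leaving 26398 J for melting.
Melting all 0.238 kg of ice would need 0.238×334000 = 79492 J.
Since 26398 < 79492 J, not all the ice melts; equilibrium is at 0 °C.
m_melted×334000 = 26398  ⇒  m_melted ≈ 0.07904 kg.

m_melted ≈ 0.079 kg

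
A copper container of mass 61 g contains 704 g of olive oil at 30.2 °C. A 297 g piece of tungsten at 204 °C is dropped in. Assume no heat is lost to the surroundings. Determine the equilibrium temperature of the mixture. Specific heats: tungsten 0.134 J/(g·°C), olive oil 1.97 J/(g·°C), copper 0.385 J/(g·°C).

Setting the total heat transfer to zero:
297*0.134*(T − 204) + 704*1.97*(T − 30.2) + 61*0.385*(T − 30.2) = 0
(39.8 + 1386.9 + 23.48) T = 39.8*204 + 1386.9*30.2 + 23.48*30.2
T = 50712/1450.2 ≈ 34.97 °C

T_f ≈ 35.0 °C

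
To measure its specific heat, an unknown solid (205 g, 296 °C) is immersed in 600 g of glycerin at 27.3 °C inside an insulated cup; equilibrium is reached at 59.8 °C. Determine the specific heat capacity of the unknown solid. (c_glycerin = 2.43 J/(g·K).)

c ≈ 0.979 J/(g·K)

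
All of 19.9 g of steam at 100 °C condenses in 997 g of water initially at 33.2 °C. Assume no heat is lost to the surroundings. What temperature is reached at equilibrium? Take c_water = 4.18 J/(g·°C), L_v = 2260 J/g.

T_f ≈ 45.1 °C

Sum of m c ΔT and latent-heat terms is zero:
condense steam: −19.9×2260 = −44974; condensate cools 100→T: 19.9×4.18×(T − 100) = 83.18(T − 100); original water: 4167.5(T − 33.2)
4250.6 T = 44974 + 8318.2 + 138360 = 191652
T ≈ 45.09 °C — below 100 °C, confirming all the steam condensed.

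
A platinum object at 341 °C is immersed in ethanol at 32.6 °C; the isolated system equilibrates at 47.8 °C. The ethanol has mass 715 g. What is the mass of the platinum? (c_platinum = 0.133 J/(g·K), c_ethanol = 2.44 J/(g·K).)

m ≈ 680 g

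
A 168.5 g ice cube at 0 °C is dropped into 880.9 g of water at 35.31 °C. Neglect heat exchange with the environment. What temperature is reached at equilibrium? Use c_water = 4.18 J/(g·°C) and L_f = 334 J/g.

Energy conservation, ΣQ = 0:
melt ice: 168.5·334 = 56279; warm the meltwater: 704.33 T; water: 3682.2(T − 35.31)
4386.5 T = 130017 − 56279 = 73738
T ≈ 16.81 °C — above 0 °C, consistent with complete melting.

T_f ≈ 16.8 °C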